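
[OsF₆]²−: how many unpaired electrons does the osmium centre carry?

2 unpaired electrons

Each fluoride is −1; balancing the −2 overall charge requires Os(IV).
Os sits in group 8, so the d-electron count is 8 − 4 = 4.
The spin state decides the count: a 5d ion has a large Δₒ and is invariably low-spin.
An octahedral low-spin d⁴ ion is t₂g⁴e_g⁰, giving 2 unpaired electrons.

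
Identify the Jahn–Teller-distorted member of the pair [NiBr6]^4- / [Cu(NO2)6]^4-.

[NiBr6]^4-: Each bromide is −1; balancing the −4 overall charge requires Ni(II). Nickel is a group-10 element; Ni(II) is therefore d⁸. The d⁸ configuration leaves the e_g set evenly filled (or empty) — no strong Jahn–Teller driving force.
[Cu(NO2)6]^4-: Each nitro (N-bound nitrite) is −1; balancing the −4 overall charge requires Cu(II). Cu sits in group 11, so the d-electron count is 11 − 2 = 9. The t₂g⁶e_g³ configuration has an unevenly filled e_g set; the Jahn–Teller theorem predicts a tetragonal distortion (typically axial elongation) to lift the degeneracy.

[Cu(NO2)6]^4-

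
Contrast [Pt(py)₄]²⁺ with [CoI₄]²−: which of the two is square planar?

For [Pt(py)₄]²⁺: Ligand charges: pyridine is neutral. With an overall charge of +2 the platinum centre must be in the +2 oxidation state. Group 10 minus oxidation state 2 gives a d⁸ configuration. A 5d d⁸ ion has a large crystal-field splitting; square planar leaves the high-energy d_{x²−y²} orbital empty and maximises CFSE. → square planar.
For [CoI₄]²−: Summing ligand charges against the −2 overall charge gives an oxidation state of +2 for cobalt. Co sits in group 9, so the d-electron count is 9 − 2 = 7. For a high-spin 3d d⁷ ion with weak-field ligands the small Δₜ gives little square-planar CFSE advantage, so four ligands adopt the sterically favoured tetrahedral geometry. → tetrahedral.

[Pt(py)₄]²⁺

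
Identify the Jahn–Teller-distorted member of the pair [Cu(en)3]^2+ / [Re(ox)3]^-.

[Cu(en)3]^2+

[Cu(en)3]^2+: Ligand charges: ethylenediamine is neutral. With an overall charge of +2 the copper centre must be in the +2 oxidation state. Group 11 minus oxidation state 2 gives a d⁹ configuration. The t₂g⁶e_g³ configuration has an unevenly filled e_g set; the Jahn–Teller theorem predicts a tetragonal distortion (typically axial elongation) to lift the degeneracy.
[Re(ox)3]^-: Each oxalate is −2; balancing the −1 overall charge requires Re(V). Re sits in group 7, so the d-electron count is 7 − 5 = 2. The d² configuration leaves the e_g set evenly filled (or empty) — no strong Jahn–Teller driving force.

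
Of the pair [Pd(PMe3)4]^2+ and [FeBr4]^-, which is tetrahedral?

For [Pd(PMe3)4]^2+: Ligand charges: trimethylphosphine is neutral. With an overall charge of +2 the palladium centre must be in the +2 oxidation state. Palladium is a group-10 element; Pd(II) is therefore d⁸. A 4d d⁸ ion has a large crystal-field splitting; square planar leaves the high-energy d_{x²−y²} orbital empty and maximises CFSE. → square planar.
For [FeBr4]^-: Summing ligand charges against the −1 overall charge gives an oxidation state of +3 for iron. Fe sits in group 8, so the d-electron count is 8 − 3 = 5. A high-spin d⁵ ion has zero CFSE in either geometry, so four ligands adopt the sterically favoured tetrahedral geometry. → tetrahedral.

[FeBr4]^-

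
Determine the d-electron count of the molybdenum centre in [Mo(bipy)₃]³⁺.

d³

Summing ligand charges against the +3 overall charge gives an oxidation state of +3 for molybdenum.
Mo sits in group 6, so the d-electron count is 6 − 3 = 3.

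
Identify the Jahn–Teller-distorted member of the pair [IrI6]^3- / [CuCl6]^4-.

[IrI6]^3-: Ligand charges: each iodide is −1. With an overall charge of −3 the iridium centre must be in the +3 oxidation state. Ir sits in group 9, so the d-electron count is 9 − 3 = 6. A 5d ion has a large Δₒ and is invariably low-spin. The d⁶ configuration leaves the e_g set evenly filled (or empty) — no strong Jahn–Teller driving force.
[CuCl6]^4-: Summing ligand charges against the −4 overall charge gives an oxidation state of +2 for copper. Cu sits in group 11, so the d-electron count is 11 − 2 = 9. The t₂g⁶e_g³ configuration has an unevenly filled e_g set; the Jahn–Teller theorem predicts a tetragonal distortion (typically axial elongation) to lift the degeneracy.

[CuCl6]^4-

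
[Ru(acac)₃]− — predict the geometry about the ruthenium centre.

octahedral

Ligand charges: each acetylacetonate is −1. With an overall charge of −1 the ruthenium centre must be in the +2 oxidation state.
Group 8 minus oxidation state 2 gives a d⁶ configuration.
Counting donor atoms: 3×acetylacetonate (bidentate) → 6 donors. Coordination number = 6.
Six donors around a single metal centre give an octahedral coordination sphere.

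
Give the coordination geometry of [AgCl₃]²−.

trigonal planar

Ligand charges: each chloride is −1. With an overall charge of −2 the silver centre must be in the +1 oxidation state.
Silver is a group-11 element; Ag(I) is therefore d¹⁰.
With 3 monodentate ligands the coordination number is 3.
Three ligands around a d¹⁰ centre minimise repulsion in a trigonal-planar arrangement.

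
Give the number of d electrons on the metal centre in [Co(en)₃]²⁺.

d7

Summing ligand charges against the +2 overall charge gives an oxidation state of +2 for cobalt.
Group 9 minus oxidation state 2 gives a d⁷ configuration.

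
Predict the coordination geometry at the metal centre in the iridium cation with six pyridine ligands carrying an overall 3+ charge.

Ligand charges: pyridine is neutral. With an overall charge of +3 the iridium centre must be in the +3 oxidation state.
Iridium is a group-9 element; Ir(III) is therefore d⁶.
With 6 monodentate ligands the coordination number is 6.
Six donors around a single metal centre give an octahedral coordination sphere.

octahedral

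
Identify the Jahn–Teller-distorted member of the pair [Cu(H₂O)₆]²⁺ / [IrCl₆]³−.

[Cu(H₂O)₆]²⁺: Ligand charges: water is neutral. With an overall charge of +2 the copper centre must be in the +2 oxidation state. Cu sits in group 11, so the d-electron count is 11 − 2 = 9. The t₂g⁶e_g³ configuration has an unevenly filled e_g set; the Jahn–Teller theorem predicts a tetragonal distortion (typically axial elongation) to lift the degeneracy.
[IrCl₆]³−: Ligand charges: each chloride is −1. With an overall charge of −3 the iridium centre must be in the +3 oxidation state. Group 9 minus oxidation state 3 gives a d⁶ configuration. A 5d ion has a large Δₒ and is invariably low-spin. The d⁶ configuration leaves the e_g set evenly filled (or empty) — no strong Jahn–Teller driving force.

[Cu(H₂O)₆]²⁺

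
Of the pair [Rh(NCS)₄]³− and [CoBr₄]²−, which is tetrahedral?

For [Rh(NCS)₄]³−: Summing ligand charges against the −3 overall charge gives an oxidation state of +1 for rhodium. Rh sits in group 9, so the d-electron count is 9 − 1 = 8. A 4d d⁸ ion has a large crystal-field splitting; square planar leaves the high-energy d_{x²−y²} orbital empty and maximises CFSE. → square planar.
For [CoBr₄]²−: Each bromide is −1; balancing the −2 overall charge requires Co(II). Cobalt is a group-9 element; Co(II) is therefore d⁷. For a high-spin 3d d⁷ ion with weak-field ligands the small Δₜ gives little square-planar CFSE advantage, so four ligands adopt the sterically favoured tetrahedral geometry. → tetrahedral.

[CoBr₄]²−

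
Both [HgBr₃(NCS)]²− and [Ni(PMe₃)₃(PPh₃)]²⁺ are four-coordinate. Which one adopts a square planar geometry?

For [HgBr₃(NCS)]²−: Ligand charges: each bromide is −1; each isothiocyanate is −1. With an overall charge of −2 the mercury centre must be in the +2 oxidation state. Hg sits in group 12, so the d-electron count is 12 − 2 = 10. A d¹⁰ ion has no crystal-field stabilisation preference between square planar and tetrahedral, so four ligands adopt the sterically favoured tetrahedral geometry. → tetrahedral.
For [Ni(PMe₃)₃(PPh₃)]²⁺: Trimethylphosphine is neutral; triphenylphosphine is neutral; balancing the +2 overall charge requires Ni(II). Group 10 minus oxidation state 2 gives a d⁸ configuration. Trimethylphosphine and triphenylphosphine are strong-field ligands (high in the spectrochemical series). A 3d d⁸ ion with strong-field ligands gains enough CFSE to favour square planar over tetrahedral. → square planar.

[Ni(PMe₃)₃(PPh₃)]²⁺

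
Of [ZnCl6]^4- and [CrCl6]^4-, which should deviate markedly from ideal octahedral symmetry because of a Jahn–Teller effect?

[CrCl6]^4-

[ZnCl6]^4-: Ligand charges: each chloride is −1. With an overall charge of −4 the zinc centre must be in the +2 oxidation state. Group 12 minus oxidation state 2 gives a d¹⁰ configuration. The d¹⁰ configuration leaves the e_g set evenly filled (or empty) — no strong Jahn–Teller driving force.
[CrCl6]^4-: Summing ligand charges against the −4 overall charge gives an oxidation state of +2 for chromium. Cr sits in group 6, so the d-electron count is 6 − 2 = 4. Chloride is a weak-field ligand for a first-row metal, so the complex is high-spin. The t₂g³e_g¹ (high-spin) configuration has an unevenly filled e_g set; the Jahn–Teller theorem predicts a tetragonal distortion (typically axial elongation) to lift the degeneracy.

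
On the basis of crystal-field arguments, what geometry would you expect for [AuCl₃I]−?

Ligand charges: each chloride is −1; each iodide is −1. With an overall charge of −1 the gold centre must be in the +3 oxidation state.
Gold is a group-11 element; Au(III) is therefore d⁸.
With 4 monodentate ligands the coordination number is 4.
A 5d d⁸ ion has a large crystal-field splitting; square planar leaves the high-energy d_{x²−y²} orbital empty and maximises CFSE.

square planar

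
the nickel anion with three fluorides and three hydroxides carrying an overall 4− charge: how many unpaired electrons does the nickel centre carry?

2 unpaired electrons

Each fluoride is −1; each hydroxide is −1; balancing the −4 overall charge requires Ni(II).
Group 10 minus oxidation state 2 gives a d⁸ configuration.
In an octahedral field the d⁸ configuration is t₂g⁶e_g² (only one arrangement possible), giving 2 unpaired electrons.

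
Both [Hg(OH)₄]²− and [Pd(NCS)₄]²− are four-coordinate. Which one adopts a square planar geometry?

For [Hg(OH)₄]²−: Summing ligand charges against the −2 overall charge gives an oxidation state of +2 for mercury. Group 12 minus oxidation state 2 gives a d¹⁰ configuration. A d¹⁰ ion has no crystal-field stabilisation preference between square planar and tetrahedral, so four ligands adopt the sterically favoured tetrahedral geometry. → tetrahedral.
For [Pd(NCS)₄]²−: Each isothiocyanate is −1; balancing the −2 overall charge requires Pd(II). Pd sits in group 10, so the d-electron count is 10 − 2 = 8. A 4d d⁸ ion has a large crystal-field splitting; square planar leaves the high-energy d_{x²−y²} orbital empty and maximises CFSE. → square planar.

[Pd(NCS)₄]²−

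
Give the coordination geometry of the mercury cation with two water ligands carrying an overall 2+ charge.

Summing ligand charges against the +2 overall charge gives an oxidation state of +2 for mercury.
Group 12 minus oxidation state 2 gives a d¹⁰ configuration.
Coordination number: 2.
A d¹⁰ ion with only two ligands adopts a linear arrangement (sp hybridisation; no CFSE preference).

linear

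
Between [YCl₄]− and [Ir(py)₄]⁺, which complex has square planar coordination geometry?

[Ir(py)₄]⁺

For [YCl₄]−: Each chloride is −1; balancing the −1 overall charge requires Y(III). Y sits in group 3, so the d-electron count is 3 − 3 = 0. A d⁰ ion has no crystal-field stabilisation preference between square planar and tetrahedral, so four ligands adopt the sterically favoured tetrahedral geometry. → tetrahedral.
For [Ir(py)₄]⁺: Pyridine is neutral; balancing the +1 overall charge requires Ir(I). Group 9 minus oxidation state 1 gives a d⁸ configuration. A 5d d⁸ ion has a large crystal-field splitting; square planar leaves the high-energy d_{x²−y²} orbital empty and maximises CFSE. → square planar.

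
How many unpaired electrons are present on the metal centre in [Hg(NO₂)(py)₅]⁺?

0

Each nitro (N-bound nitrite) is −1; pyridine is neutral; balancing the +1 overall charge requires Hg(II).
Mercury is a group-12 element; Hg(II) is therefore d¹⁰.
In an octahedral field the d¹⁰ configuration is t₂g⁶e_g⁴, giving 0 unpaired electrons.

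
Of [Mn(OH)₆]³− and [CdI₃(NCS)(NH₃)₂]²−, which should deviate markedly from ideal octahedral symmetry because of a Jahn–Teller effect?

[Mn(OH)₆]³−: Summing ligand charges against the −3 overall charge gives an oxidation state of +3 for manganese. Mn sits in group 7, so the d-electron count is 7 − 3 = 4. Hydroxide is a weak-field ligand for a first-row metal, so the complex is high-spin. The t₂g³e_g¹ (high-spin) configuration has an unevenly filled e_g set; the Jahn–Teller theorem predicts a tetragonal distortion (typically axial elongation) to lift the degeneracy.
[CdI₃(NCS)(NH₃)₂]²−: Summing ligand charges against the −2 overall charge gives an oxidation state of +2 for cadmium. Cadmium is a group-12 element; Cd(II) is therefore d¹⁰. The d¹⁰ configuration leaves the e_g set evenly filled (or empty) — no strong Jahn–Teller driving force.

[Mn(OH)₆]³−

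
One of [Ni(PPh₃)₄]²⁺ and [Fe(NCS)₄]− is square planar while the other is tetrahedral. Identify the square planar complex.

[Ni(PPh₃)₄]²⁺

For [Ni(PPh₃)₄]²⁺: Ligand charges: triphenylphosphine is neutral. With an overall charge of +2 the nickel centre must be in the +2 oxidation state. Ni sits in group 10, so the d-electron count is 10 − 2 = 8. Triphenylphosphine is a strong-field ligand (high in the spectrochemical series). A 3d d⁸ ion with strong-field ligands gains enough CFSE to favour square planar over tetrahedral. → square planar.
For [Fe(NCS)₄]−: Each isothiocyanate is −1; balancing the −1 overall charge requires Fe(III). Group 8 minus oxidation state 3 gives a d⁵ configuration. A high-spin d⁵ ion has zero CFSE in either geometry, so four ligands adopt the sterically favoured tetrahedral geometry. → tetrahedral.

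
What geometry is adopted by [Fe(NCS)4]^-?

Each isothiocyanate is −1; balancing the −1 overall charge requires Fe(III).
Fe sits in group 8, so the d-electron count is 8 − 3 = 5.
With 4 monodentate ligands the coordination number is 4.
Isothiocyanate is a weak-field ligand.
A high-spin d⁵ ion has zero CFSE in either geometry, so four ligands adopt the sterically favoured tetrahedral geometry.

tetrahedral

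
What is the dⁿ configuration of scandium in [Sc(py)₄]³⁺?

Ligand charges: pyridine is neutral. With an overall charge of +3 the scandium centre must be in the +3 oxidation state.
Scandium is a group-3 element; Sc(III) is therefore d⁰.

d⁰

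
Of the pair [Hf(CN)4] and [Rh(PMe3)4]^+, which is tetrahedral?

[Hf(CN)4]

For [Hf(CN)4]: Ligand charges: each cyanide is −1. With an overall charge of 0 the hafnium centre must be in the +4 oxidation state. Hafnium is a group-4 element; Hf(IV) is therefore d⁰. A d⁰ ion has no crystal-field stabilisation preference between square planar and tetrahedral, so four ligands adopt the sterically favoured tetrahedral geometry. → tetrahedral.
For [Rh(PMe3)4]^+: Summing ligand charges against the +1 overall charge gives an oxidation state of +1 for rhodium. Rh sits in group 9, so the d-electron count is 9 − 1 = 8. A 4d d⁸ ion has a large crystal-field splitting; square planar leaves the high-energy d_{x²−y²} orbital empty and maximises CFSE. → square planar.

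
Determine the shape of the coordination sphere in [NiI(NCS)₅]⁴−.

octahedral

Each iodide is −1; each isothiocyanate is −1; balancing the −4 overall charge requires Ni(II).
Group 10 minus oxidation state 2 gives a d⁸ configuration.
Coordination number: 6.
Six donors around a single metal centre give an octahedral coordination sphere.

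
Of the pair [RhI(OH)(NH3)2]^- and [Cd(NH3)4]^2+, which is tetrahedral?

For [RhI(OH)(NH3)2]^-: Ligand charges: each iodide is −1; each hydroxide is −1; ammonia is neutral. With an overall charge of −1 the rhodium centre must be in the +1 oxidation state. Rh sits in group 9, so the d-electron count is 9 − 1 = 8. A 4d d⁸ ion has a large crystal-field splitting; square planar leaves the high-energy d_{x²−y²} orbital empty and maximises CFSE. → square planar.
For [Cd(NH3)4]^2+: Summing ligand charges against the +2 overall charge gives an oxidation state of +2 for cadmium. Cadmium is a group-12 element; Cd(II) is therefore d¹⁰. A d¹⁰ ion has no crystal-field stabilisation preference between square planar and tetrahedral, so four ligands adopt the sterically favoured tetrahedral geometry. → tetrahedral.

[Cd(NH3)4]^2+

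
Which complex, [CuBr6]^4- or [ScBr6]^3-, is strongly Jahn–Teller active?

[CuBr6]^4-

[CuBr6]^4-: Each bromide is −1; balancing the −4 overall charge requires Cu(II). Copper is a group-11 element; Cu(II) is therefore d⁹. The t₂g⁶e_g³ configuration has an unevenly filled e_g set; the Jahn–Teller theorem predicts a tetragonal distortion (typically axial elongation) to lift the degeneracy.
[ScBr6]^3-: Each bromide is −1; balancing the −3 overall charge requires Sc(III). Group 3 minus oxidation state 3 gives a d⁰ configuration. The d⁰ configuration leaves the e_g set evenly filled (or empty) — no strong Jahn–Teller driving force.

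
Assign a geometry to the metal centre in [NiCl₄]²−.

tetrahedral

Each chloride is −1; balancing the −2 overall charge requires Ni(II).
Nickel is a group-10 element; Ni(II) is therefore d⁸.
Coordination number: 4.
Chloride is a weak-field ligand.
With weak-field ligands the CFSE gain from square planar is small, so a 3d d⁸ ion takes the sterically preferred tetrahedral geometry.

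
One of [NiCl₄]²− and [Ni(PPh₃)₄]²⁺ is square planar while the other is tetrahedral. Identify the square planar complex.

For [NiCl₄]²−: Each chloride is −1; balancing the −2 overall charge requires Ni(II). Ni sits in group 10, so the d-electron count is 10 − 2 = 8. Chloride is a weak-field ligand. With weak-field ligands the CFSE gain from square planar is small, so a 3d d⁸ ion takes the sterically preferred tetrahedral geometry. → tetrahedral.
For [Ni(PPh₃)₄]²⁺: Triphenylphosphine is neutral; balancing the +2 overall charge requires Ni(II). Ni sits in group 10, so the d-electron count is 10 − 2 = 8. Triphenylphosphine is a strong-field ligand (high in the spectrochemical series). A 3d d⁸ ion with strong-field ligands gains enough CFSE to favour square planar over tetrahedral. → square planar.

[Ni(PPh₃)₄]²⁺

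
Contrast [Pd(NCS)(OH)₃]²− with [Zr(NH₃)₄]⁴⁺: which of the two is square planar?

For [Pd(NCS)(OH)₃]²−: Summing ligand charges against the −2 overall charge gives an oxidation state of +2 for palladium. Pd sits in group 10, so the d-electron count is 10 − 2 = 8. A 4d d⁸ ion has a large crystal-field splitting; square planar leaves the high-energy d_{x²−y²} orbital empty and maximises CFSE. → square planar.
For [Zr(NH₃)₄]⁴⁺: Summing ligand charges against the +4 overall charge gives an oxidation state of +4 for zirconium. Zirconium is a group-4 element; Zr(IV) is therefore d⁰. A d⁰ ion has no crystal-field stabilisation preference between square planar and tetrahedral, so four ligands adopt the sterically favoured tetrahedral geometry. → tetrahedral.

[Pd(NCS)(OH)₃]²−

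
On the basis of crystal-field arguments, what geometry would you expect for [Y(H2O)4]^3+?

Water is neutral; balancing the +3 overall charge requires Y(III).
Yttrium is a group-3 element; Y(III) is therefore d⁰.
Coordination number: 4.
A d⁰ ion has no crystal-field stabilisation preference between square planar and tetrahedral, so four ligands adopt the sterically favoured tetrahedral geometry.

tetrahedral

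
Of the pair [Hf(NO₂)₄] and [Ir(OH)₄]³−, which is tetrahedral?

For [Hf(NO₂)₄]: Summing ligand charges against the 0 overall charge gives an oxidation state of +4 for hafnium. Hafnium is a group-4 element; Hf(IV) is therefore d⁰. A d⁰ ion has no crystal-field stabilisation preference between square planar and tetrahedral, so four ligands adopt the sterically favoured tetrahedral geometry. → tetrahedral.
For [Ir(OH)₄]³−: Ligand charges: each hydroxide is −1. With an overall charge of −3 the iridium centre must be in the +1 oxidation state. Iridium is a group-9 element; Ir(I) is therefore d⁸. A 5d d⁸ ion has a large crystal-field splitting; square planar leaves the high-energy d_{x²−y²} orbital empty and maximises CFSE. → square planar.

[Hf(NO₂)₄]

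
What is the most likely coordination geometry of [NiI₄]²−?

Each iodide is −1; balancing the −2 overall charge requires Ni(II).
Nickel is a group-10 element; Ni(II) is therefore d⁸.
With 4 monodentate ligands the coordination number is 4.
Iodide is a weak-field ligand.
With weak-field ligands the CFSE gain from square planar is small, so a 3d d⁸ ion takes the sterically preferred tetrahedral geometry.

tetrahedral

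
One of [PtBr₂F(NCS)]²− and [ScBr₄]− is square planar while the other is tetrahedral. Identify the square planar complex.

For [PtBr₂F(NCS)]²−: Summing ligand charges against the −2 overall charge gives an oxidation state of +2 for platinum. Platinum is a group-10 element; Pt(II) is therefore d⁸. A 5d d⁸ ion has a large crystal-field splitting; square planar leaves the high-energy d_{x²−y²} orbital empty and maximises CFSE. → square planar.
For [ScBr₄]−: Summing ligand charges against the −1 overall charge gives an oxidation state of +3 for scandium. Scandium is a group-3 element; Sc(III) is therefore d⁰. A d⁰ ion has no crystal-field stabilisation preference between square planar and tetrahedral, so four ligands adopt the sterically favoured tetrahedral geometry. → tetrahedral.

[PtBr₂F(NCS)]²−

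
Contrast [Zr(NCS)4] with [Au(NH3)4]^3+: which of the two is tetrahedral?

[Zr(NCS)4]

For [Zr(NCS)4]: Each isothiocyanate is −1; balancing the 0 overall charge requires Zr(IV). Group 4 minus oxidation state 4 gives a d⁰ configuration. A d⁰ ion has no crystal-field stabilisation preference between square planar and tetrahedral, so four ligands adopt the sterically favoured tetrahedral geometry. → tetrahedral.
For [Au(NH3)4]^3+: Ammonia is neutral; balancing the +3 overall charge requires Au(III). Au sits in group 11, so the d-electron count is 11 − 3 = 8. A 5d d⁸ ion has a large crystal-field splitting; square planar leaves the high-energy d_{x²−y²} orbital empty and maximises CFSE. → square planar.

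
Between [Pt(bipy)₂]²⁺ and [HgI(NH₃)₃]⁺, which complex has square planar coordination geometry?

[Pt(bipy)₂]²⁺

For [Pt(bipy)₂]²⁺: 2,2′-bipyridine is neutral; balancing the +2 overall charge requires Pt(II). Platinum is a group-10 element; Pt(II) is therefore d⁸. A 5d d⁸ ion has a large crystal-field splitting; square planar leaves the high-energy d_{x²−y²} orbital empty and maximises CFSE. → square planar.
For [HgI(NH₃)₃]⁺: Ligand charges: each iodide is −1; ammonia is neutral. With an overall charge of +1 the mercury centre must be in the +2 oxidation state. Hg sits in group 12, so the d-electron count is 12 − 2 = 10. A d¹⁰ ion has no crystal-field stabilisation preference between square planar and tetrahedral, so four ligands adopt the sterically favoured tetrahedral geometry. → tetrahedral.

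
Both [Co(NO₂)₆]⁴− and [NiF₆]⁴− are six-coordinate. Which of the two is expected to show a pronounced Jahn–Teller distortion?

[Co(NO₂)₆]⁴−

[Co(NO₂)₆]⁴−: Ligand charges: each nitro (N-bound nitrite) is −1. With an overall charge of −4 the cobalt centre must be in the +2 oxidation state. Co sits in group 9, so the d-electron count is 9 − 2 = 7. Nitro (N-bound nitrite) is a strong-field ligand (high in the spectrochemical series) for a first-row metal, so the complex is low-spin. The t₂g⁶e_g¹ (low-spin) configuration has an unevenly filled e_g set; the Jahn–Teller theorem predicts a tetragonal distortion (typically axial elongation) to lift the degeneracy.
[NiF₆]⁴−: Each fluoride is −1; balancing the −4 overall charge requires Ni(II). Nickel is a group-10 element; Ni(II) is therefore d⁸. The d⁸ configuration leaves the e_g set evenly filled (or empty) — no strong Jahn–Teller driving force.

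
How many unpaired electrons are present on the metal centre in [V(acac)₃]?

Ligand charges: each acetylacetonate is −1. With an overall charge of 0 the vanadium centre must be in the +3 oxidation state.
V sits in group 5, so the d-electron count is 5 − 3 = 2.
Counting donor atoms: 3×acetylacetonate (bidentate) → 6 donors. Coordination number = 6.
In an octahedral field the d² configuration is t₂g²e_g⁰ (only one arrangement possible), giving 2 unpaired electrons.

2 unpaired electrons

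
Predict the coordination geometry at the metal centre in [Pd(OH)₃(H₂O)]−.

square planar

Summing ligand charges against the −1 overall charge gives an oxidation state of +2 for palladium.
Pd sits in group 10, so the d-electron count is 10 − 2 = 8.
With 4 monodentate ligands the coordination number is 4.
A 4d d⁸ ion has a large crystal-field splitting; square planar leaves the high-energy d_{x²−y²} orbital empty and maximises CFSE.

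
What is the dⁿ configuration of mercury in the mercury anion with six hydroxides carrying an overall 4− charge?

d10

Ligand charges: each hydroxide is −1. With an overall charge of −4 the mercury centre must be in the +2 oxidation state.
Group 12 minus oxidation state 2 gives a d¹⁰ configuration.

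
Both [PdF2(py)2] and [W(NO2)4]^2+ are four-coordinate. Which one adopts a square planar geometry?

For [PdF2(py)2]: Summing ligand charges against the 0 overall charge gives an oxidation state of +2 for palladium. Palladium is a group-10 element; Pd(II) is therefore d⁸. A 4d d⁸ ion has a large crystal-field splitting; square planar leaves the high-energy d_{x²−y²} orbital empty and maximises CFSE. → square planar.
For [W(NO2)4]^2+: Summing ligand charges against the +2 overall charge gives an oxidation state of +6 for tungsten. W sits in group 6, so the d-electron count is 6 − 6 = 0. A d⁰ ion has no crystal-field stabilisation preference between square planar and tetrahedral, so four ligands adopt the sterically favoured tetrahedral geometry. → tetrahedral.

[PdF2(py)2]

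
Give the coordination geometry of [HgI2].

linear

Each iodide is −1; balancing the 0 overall charge requires Hg(II).
Hg sits in group 12, so the d-electron count is 12 − 2 = 10.
Coordination number: 2.
A d¹⁰ ion with only two ligands adopts a linear arrangement (sp hybridisation; no CFSE preference).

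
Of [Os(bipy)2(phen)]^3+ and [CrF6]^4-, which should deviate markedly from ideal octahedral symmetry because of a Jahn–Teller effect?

[CrF6]^4-

[Os(bipy)2(phen)]^3+: Summing ligand charges against the +3 overall charge gives an oxidation state of +3 for osmium. Group 8 minus oxidation state 3 gives a d⁵ configuration. A 5d ion has a large Δₒ and is invariably low-spin. The d⁵ configuration leaves the e_g set evenly filled (or empty) — no strong Jahn–Teller driving force.
[CrF6]^4-: Each fluoride is −1; balancing the −4 overall charge requires Cr(II). Group 6 minus oxidation state 2 gives a d⁴ configuration. Fluoride is a weak-field ligand for a first-row metal, so the complex is high-spin. The t₂g³e_g¹ (high-spin) configuration has an unevenly filled e_g set; the Jahn–Teller theorem predicts a tetragonal distortion (typically axial elongation) to lift the degeneracy.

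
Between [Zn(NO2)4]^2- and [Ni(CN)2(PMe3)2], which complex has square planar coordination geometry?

For [Zn(NO2)4]^2-: Each nitro (N-bound nitrite) is −1; balancing the −2 overall charge requires Zn(II). Zinc is a group-12 element; Zn(II) is therefore d¹⁰. A d¹⁰ ion has no crystal-field stabilisation preference between square planar and tetrahedral, so four ligands adopt the sterically favoured tetrahedral geometry. → tetrahedral.
For [Ni(CN)2(PMe3)2]: Each cyanide is −1; trimethylphosphine is neutral; balancing the 0 overall charge requires Ni(II). Ni sits in group 10, so the d-electron count is 10 − 2 = 8. Cyanide and trimethylphosphine are strong-field ligands (high in the spectrochemical series). A 3d d⁸ ion with strong-field ligands gains enough CFSE to favour square planar over tetrahedral. → square planar.

[Ni(CN)2(PMe3)2]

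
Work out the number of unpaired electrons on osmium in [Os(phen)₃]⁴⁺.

Ligand charges: 1,10-phenanthroline is neutral. With an overall charge of +4 the osmium centre must be in the +4 oxidation state.
Os sits in group 8, so the d-electron count is 8 − 4 = 4.
Counting donor atoms: 3×1,10-phenanthroline (bidentate) → 6 donors. Coordination number = 6.
The spin state decides the count: a 5d ion has a large Δₒ and is invariably low-spin.
An octahedral low-spin d⁴ ion is t₂g⁴e_g⁰, giving 2 unpaired electrons.

2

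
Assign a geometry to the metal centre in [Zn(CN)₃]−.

Ligand charges: each cyanide is −1. With an overall charge of −1 the zinc centre must be in the +2 oxidation state.
Zn sits in group 12, so the d-electron count is 12 − 2 = 10.
With 3 monodentate ligands the coordination number is 3.
Three ligands around a d¹⁰ centre minimise repulsion in a trigonal-planar arrangement.

trigonal planar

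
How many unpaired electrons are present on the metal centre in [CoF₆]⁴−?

3 unpaired electrons

Ligand charges: each fluoride is −1. With an overall charge of −4 the cobalt centre must be in the +2 oxidation state.
Co sits in group 9, so the d-electron count is 9 − 2 = 7.
The spin state decides the count: Fluoride is a weak-field ligand for a first-row metal, so the complex is high-spin.
An octahedral high-spin d⁷ ion is t₂g⁵e_g², giving 3 unpaired electrons.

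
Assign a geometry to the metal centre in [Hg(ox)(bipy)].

Each oxalate is −2; 2,2′-bipyridine is neutral; balancing the 0 overall charge requires Hg(II).
Mercury is a group-12 element; Hg(II) is therefore d¹⁰.
Counting donor atoms: 1×oxalate (bidentate) → 2 donors; 1×2,2′-bipyridine (bidentate) → 2 donors. Coordination number = 4.
A d¹⁰ ion has no crystal-field stabilisation preference between square planar and tetrahedral, so four ligands adopt the sterically favoured tetrahedral geometry.

tetrahedral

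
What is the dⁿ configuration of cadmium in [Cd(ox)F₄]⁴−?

d10

Summing ligand charges against the −4 overall charge gives an oxidation state of +2 for cadmium.
Cd sits in group 12, so the d-electron count is 12 − 2 = 10.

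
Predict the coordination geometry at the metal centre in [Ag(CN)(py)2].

Summing ligand charges against the 0 overall charge gives an oxidation state of +1 for silver.
Group 11 minus oxidation state 1 gives a d¹⁰ configuration.
With 3 monodentate ligands the coordination number is 3.
Three ligands around a d¹⁰ centre minimise repulsion in a trigonal-planar arrangement.

trigonal planar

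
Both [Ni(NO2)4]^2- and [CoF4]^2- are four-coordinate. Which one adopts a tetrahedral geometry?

For [Ni(NO2)4]^2-: Summing ligand charges against the −2 overall charge gives an oxidation state of +2 for nickel. Ni sits in group 10, so the d-electron count is 10 − 2 = 8. Nitro (N-bound nitrite) is a strong-field ligand (high in the spectrochemical series). A 3d d⁸ ion with strong-field ligands gains enough CFSE to favour square planar over tetrahedral. → square planar.
For [CoF4]^2-: Ligand charges: each fluoride is −1. With an overall charge of −2 the cobalt centre must be in the +2 oxidation state. Co sits in group 9, so the d-electron count is 9 − 2 = 7. For a high-spin 3d d⁷ ion with weak-field ligands the small Δₜ gives little square-planar CFSE advantage, so four ligands adopt the sterically favoured tetrahedral geometry. → tetrahedral.

[CoF4]^2-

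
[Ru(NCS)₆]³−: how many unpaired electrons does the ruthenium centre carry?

1

Each isothiocyanate is −1; balancing the −3 overall charge requires Ru(III).
Ruthenium is a group-8 element; Ru(III) is therefore d⁵.
The spin state decides the count: a 4d ion has a large Δₒ and is invariably low-spin.
An octahedral low-spin d⁵ ion is t₂g⁵e_g⁰, giving 1 unpaired electron.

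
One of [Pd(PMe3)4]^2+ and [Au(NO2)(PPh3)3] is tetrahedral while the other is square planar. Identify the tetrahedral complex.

[Au(NO2)(PPh3)3]

For [Pd(PMe3)4]^2+: Summing ligand charges against the +2 overall charge gives an oxidation state of +2 for palladium. Palladium is a group-10 element; Pd(II) is therefore d⁸. A 4d d⁸ ion has a large crystal-field splitting; square planar leaves the high-energy d_{x²−y²} orbital empty and maximises CFSE. → square planar.
For [Au(NO2)(PPh3)3]: Summing ligand charges against the 0 overall charge gives an oxidation state of +1 for gold. Au sits in group 11, so the d-electron count is 11 − 1 = 10. A d¹⁰ ion has no crystal-field stabilisation preference between square planar and tetrahedral, so four ligands adopt the sterically favoured tetrahedral geometry. → tetrahedral.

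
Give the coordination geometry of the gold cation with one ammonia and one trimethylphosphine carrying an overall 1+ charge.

Summing ligand charges against the +1 overall charge gives an oxidation state of +1 for gold.
Gold is a group-11 element; Au(I) is therefore d¹⁰.
Coordination number: 2.
A d¹⁰ ion with only two ligands adopts a linear arrangement (sp hybridisation; no CFSE preference).

linear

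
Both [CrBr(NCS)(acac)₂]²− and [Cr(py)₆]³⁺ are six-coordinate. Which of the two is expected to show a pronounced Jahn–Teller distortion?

[CrBr(NCS)(acac)₂]²−

[CrBr(NCS)(acac)₂]²−: Summing ligand charges against the −2 overall charge gives an oxidation state of +2 for chromium. Chromium is a group-6 element; Cr(II) is therefore d⁴. Acetylacetonate, bromide, and isothiocyanate are weak-field ligands for a first-row metal, so the complex is high-spin. The t₂g³e_g¹ (high-spin) configuration has an unevenly filled e_g set; the Jahn–Teller theorem predicts a tetragonal distortion (typically axial elongation) to lift the degeneracy.
[Cr(py)₆]³⁺: Summing ligand charges against the +3 overall charge gives an oxidation state of +3 for chromium. Group 6 minus oxidation state 3 gives a d³ configuration. The d³ configuration leaves the e_g set evenly filled (or empty) — no strong Jahn–Teller driving force.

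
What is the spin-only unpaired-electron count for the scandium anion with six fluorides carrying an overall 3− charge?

Each fluoride is −1; balancing the −3 overall charge requires Sc(III).
Sc sits in group 3, so the d-electron count is 3 − 3 = 0.
In an octahedral field the d⁰ configuration is t₂g⁰e_g⁰, giving 0 unpaired electrons.

0 unpaired electrons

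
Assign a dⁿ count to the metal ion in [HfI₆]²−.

d⁰

Each iodide is −1; balancing the −2 overall charge requires Hf(IV).
Group 4 minus oxidation state 4 gives a d⁰ configuration.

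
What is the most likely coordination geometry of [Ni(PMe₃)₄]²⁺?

Summing ligand charges against the +2 overall charge gives an oxidation state of +2 for nickel.
Group 10 minus oxidation state 2 gives a d⁸ configuration.
Coordination number: 4.
Trimethylphosphine is a strong-field ligand (high in the spectrochemical series).
A 3d d⁸ ion with strong-field ligands gains enough CFSE to favour square planar over tetrahedral.

square planar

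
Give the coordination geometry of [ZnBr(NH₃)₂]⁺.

Each bromide is −1; ammonia is neutral; balancing the +1 overall charge requires Zn(II).
Zinc is a group-12 element; Zn(II) is therefore d¹⁰.
With 3 monodentate ligands the coordination number is 3.
Three ligands around a d¹⁰ centre minimise repulsion in a trigonal-planar arrangement.

trigonal planar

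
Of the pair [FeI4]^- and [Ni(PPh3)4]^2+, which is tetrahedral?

[FeI4]^-

For [FeI4]^-: Each iodide is −1; balancing the −1 overall charge requires Fe(III). Group 8 minus oxidation state 3 gives a d⁵ configuration. A high-spin d⁵ ion has zero CFSE in either geometry, so four ligands adopt the sterically favoured tetrahedral geometry. → tetrahedral.
For [Ni(PPh3)4]^2+: Summing ligand charges against the +2 overall charge gives an oxidation state of +2 for nickel. Ni sits in group 10, so the d-electron count is 10 − 2 = 8. Triphenylphosphine is a strong-field ligand (high in the spectrochemical series). A 3d d⁸ ion with strong-field ligands gains enough CFSE to favour square planar over tetrahedral. → square planar.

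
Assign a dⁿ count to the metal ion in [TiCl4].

d⁰

Each chloride is −1; balancing the 0 overall charge requires Ti(IV).
Titanium is a group-4 element; Ti(IV) is therefore d⁰.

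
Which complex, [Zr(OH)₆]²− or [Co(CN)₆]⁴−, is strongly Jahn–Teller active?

[Zr(OH)₆]²−: Summing ligand charges against the −2 overall charge gives an oxidation state of +4 for zirconium. Zr sits in group 4, so the d-electron count is 4 − 4 = 0. The d⁰ configuration leaves the e_g set evenly filled (or empty) — no strong Jahn–Teller driving force.
[Co(CN)₆]⁴−: Ligand charges: each cyanide is −1. With an overall charge of −4 the cobalt centre must be in the +2 oxidation state. Co sits in group 9, so the d-electron count is 9 − 2 = 7. Cyanide is a strong-field ligand (high in the spectrochemical series) for a first-row metal, so the complex is low-spin. The t₂g⁶e_g¹ (low-spin) configuration has an unevenly filled e_g set; the Jahn–Teller theorem predicts a tetragonal distortion (typically axial elongation) to lift the degeneracy.

[Co(CN)₆]⁴−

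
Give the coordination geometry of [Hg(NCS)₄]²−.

tetrahedral

Ligand charges: each isothiocyanate is −1. With an overall charge of −2 the mercury centre must be in the +2 oxidation state.
Mercury is a group-12 element; Hg(II) is therefore d¹⁰.
Coordination number: 4.
A d¹⁰ ion has no crystal-field stabilisation preference between square planar and tetrahedral, so four ligands adopt the sterically favoured tetrahedral geometry.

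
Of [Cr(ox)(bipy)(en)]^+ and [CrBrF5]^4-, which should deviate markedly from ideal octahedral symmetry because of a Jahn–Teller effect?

[Cr(ox)(bipy)(en)]^+: Each oxalate is −2; 2,2′-bipyridine is neutral; ethylenediamine is neutral; balancing the +1 overall charge requires Cr(III). Group 6 minus oxidation state 3 gives a d³ configuration. The d³ configuration leaves the e_g set evenly filled (or empty) — no strong Jahn–Teller driving force.
[CrBrF5]^4-: Each bromide is −1; each fluoride is −1; balancing the −4 overall charge requires Cr(II). Group 6 minus oxidation state 2 gives a d⁴ configuration. Bromide and fluoride are weak-field ligands for a first-row metal, so the complex is high-spin. The t₂g³e_g¹ (high-spin) configuration has an unevenly filled e_g set; the Jahn–Teller theorem predicts a tetragonal distortion (typically axial elongation) to lift the degeneracy.

[CrBrF5]^4-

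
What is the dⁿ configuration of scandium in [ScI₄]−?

Summing ligand charges against the −1 overall charge gives an oxidation state of +3 for scandium.
Sc sits in group 3, so the d-electron count is 3 − 3 = 0.

d⁰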